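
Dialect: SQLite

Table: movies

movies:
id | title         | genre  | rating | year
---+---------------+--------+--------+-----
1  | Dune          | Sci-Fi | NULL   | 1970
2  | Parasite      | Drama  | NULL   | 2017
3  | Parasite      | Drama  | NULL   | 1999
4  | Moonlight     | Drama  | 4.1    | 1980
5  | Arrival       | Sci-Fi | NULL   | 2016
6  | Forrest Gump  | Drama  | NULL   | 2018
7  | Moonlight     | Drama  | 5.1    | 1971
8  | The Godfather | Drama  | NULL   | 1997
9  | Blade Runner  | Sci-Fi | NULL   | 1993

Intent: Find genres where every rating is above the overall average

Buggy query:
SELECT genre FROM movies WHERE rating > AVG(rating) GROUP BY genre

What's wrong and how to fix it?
Bug: AVG() is an aggregate; it can't sit directly in WHERE

Fix: Use a subquery for AVG and a HAVING MIN(...) filter so the condition holds for every row in the group

Corrected query:
SELECT genre FROM movies GROUP BY genre HAVING MIN(rating) > (SELECT AVG(rating) FROM movies)

Result:
(no rows)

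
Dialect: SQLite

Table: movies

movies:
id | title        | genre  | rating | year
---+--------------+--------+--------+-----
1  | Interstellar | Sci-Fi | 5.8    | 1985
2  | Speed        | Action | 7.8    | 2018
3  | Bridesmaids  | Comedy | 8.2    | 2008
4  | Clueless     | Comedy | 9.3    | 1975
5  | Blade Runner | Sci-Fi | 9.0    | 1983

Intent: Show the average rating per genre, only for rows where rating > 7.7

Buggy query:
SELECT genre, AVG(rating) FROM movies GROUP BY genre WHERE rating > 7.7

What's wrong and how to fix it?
Bug: Row-level WHERE must come before GROUP BY in the clause order

Fix: Move the WHERE clause before GROUP BY

Corrected query:
SELECT genre, AVG(rating) FROM movies WHERE rating > 7.7 GROUP BY genre

Result:
genre  | AVG(rating)
-------+------------
Action | 7.8        
Comedy | 8.75       
Sci-Fi | 9          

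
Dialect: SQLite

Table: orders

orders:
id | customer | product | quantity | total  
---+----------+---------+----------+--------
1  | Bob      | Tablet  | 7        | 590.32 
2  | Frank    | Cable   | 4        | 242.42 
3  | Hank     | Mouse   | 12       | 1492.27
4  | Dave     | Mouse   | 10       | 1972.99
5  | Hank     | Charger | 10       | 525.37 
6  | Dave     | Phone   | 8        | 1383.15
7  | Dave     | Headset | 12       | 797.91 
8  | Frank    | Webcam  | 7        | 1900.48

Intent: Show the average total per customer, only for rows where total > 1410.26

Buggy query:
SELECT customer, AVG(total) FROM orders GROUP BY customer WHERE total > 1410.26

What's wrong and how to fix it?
Bug: WHERE cannot follow GROUP BY

Fix: Place WHERE between FROM and GROUP BY

Corrected query:
SELECT customer, AVG(total) FROM orders WHERE total > 1410.26 GROUP BY customer

Result:
customer | AVG(total)
---------+-----------
Dave     | 1972.99   
Frank    | 1900.48   
Hank     | 1492.27   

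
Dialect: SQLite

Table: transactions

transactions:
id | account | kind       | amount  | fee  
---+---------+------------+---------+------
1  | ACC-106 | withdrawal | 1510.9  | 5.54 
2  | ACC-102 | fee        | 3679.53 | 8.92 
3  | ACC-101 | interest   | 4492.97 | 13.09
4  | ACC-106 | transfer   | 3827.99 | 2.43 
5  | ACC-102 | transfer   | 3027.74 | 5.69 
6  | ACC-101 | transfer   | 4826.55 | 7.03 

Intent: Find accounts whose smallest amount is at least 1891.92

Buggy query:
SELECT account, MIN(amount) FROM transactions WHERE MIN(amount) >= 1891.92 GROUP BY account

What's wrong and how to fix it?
Bug: Aggregates like MIN are computed per group after WHERE runs

Fix: Use HAVING for the per-group MIN condition

Corrected query:
SELECT account, MIN(amount) FROM transactions GROUP BY account HAVING MIN(amount) >= 1891.92

Result:
account | MIN(amount)
--------+------------
ACC-101 | 4492.97    
ACC-102 | 3027.74    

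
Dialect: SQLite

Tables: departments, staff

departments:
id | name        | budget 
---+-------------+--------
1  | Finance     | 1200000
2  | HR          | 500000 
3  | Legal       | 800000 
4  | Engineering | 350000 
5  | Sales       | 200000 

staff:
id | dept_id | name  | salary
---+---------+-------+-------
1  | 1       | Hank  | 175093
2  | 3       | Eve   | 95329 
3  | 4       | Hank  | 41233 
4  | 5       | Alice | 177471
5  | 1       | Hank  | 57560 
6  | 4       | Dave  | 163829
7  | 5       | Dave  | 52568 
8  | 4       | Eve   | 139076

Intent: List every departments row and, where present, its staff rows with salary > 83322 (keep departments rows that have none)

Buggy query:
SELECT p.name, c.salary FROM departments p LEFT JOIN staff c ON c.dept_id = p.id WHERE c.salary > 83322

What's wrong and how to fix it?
Bug: Filtering c.salary in WHERE discards the NULL rows produced by LEFT JOIN, turning it into an inner join

Fix: Move the right-table condition into the ON clause so unmatched parents are kept

Corrected query:
SELECT p.name, c.salary FROM departments p LEFT JOIN staff c ON c.dept_id = p.id AND c.salary > 83322

Result:
name        | salary
------------+-------
Finance     | 175093
HR          | NULL  
Legal       | 95329 
Engineering | 139076
Engineering | 163829
Sales       | 177471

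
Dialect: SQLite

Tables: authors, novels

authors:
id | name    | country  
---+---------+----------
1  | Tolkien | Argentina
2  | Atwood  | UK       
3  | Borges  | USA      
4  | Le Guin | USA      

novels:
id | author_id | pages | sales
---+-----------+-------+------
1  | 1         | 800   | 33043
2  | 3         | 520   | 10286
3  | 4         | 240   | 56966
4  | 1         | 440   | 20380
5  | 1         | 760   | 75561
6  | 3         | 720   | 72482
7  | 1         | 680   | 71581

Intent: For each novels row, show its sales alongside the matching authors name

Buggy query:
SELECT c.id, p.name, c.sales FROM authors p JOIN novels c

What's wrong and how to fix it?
Bug: JOIN with no ON clause produces a cartesian product; every novels row pairs with every authors row

Fix: Add ON c.author_id = p.id to the JOIN

Corrected query:
SELECT c.id, p.name, c.sales FROM authors p JOIN novels c ON c.author_id = p.id

Result:
id | name    | sales
---+---------+------
1  | Tolkien | 33043
2  | Borges  | 10286
3  | Le Guin | 56966
4  | Tolkien | 20380
5  | Tolkien | 75561
6  | Borges  | 72482
7  | Tolkien | 71581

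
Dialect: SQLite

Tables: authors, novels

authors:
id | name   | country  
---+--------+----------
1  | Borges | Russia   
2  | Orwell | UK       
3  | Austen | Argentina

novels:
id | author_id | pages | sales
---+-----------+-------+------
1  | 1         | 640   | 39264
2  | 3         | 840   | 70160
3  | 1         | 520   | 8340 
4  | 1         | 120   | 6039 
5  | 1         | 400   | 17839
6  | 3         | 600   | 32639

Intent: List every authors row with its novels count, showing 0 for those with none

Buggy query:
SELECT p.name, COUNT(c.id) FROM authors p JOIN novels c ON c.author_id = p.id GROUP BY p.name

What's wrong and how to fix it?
Bug: INNER JOIN drops authors rows that have no matching novels rows

Fix: Use LEFT JOIN so parents without children still appear (COUNT(c.id) gives 0)

Corrected query:
SELECT p.name, COUNT(c.id) FROM authors p LEFT JOIN novels c ON c.author_id = p.id GROUP BY p.name

Result:
name   | COUNT(c.id)
-------+------------
Austen | 2          
Borges | 4          
Orwell | 0          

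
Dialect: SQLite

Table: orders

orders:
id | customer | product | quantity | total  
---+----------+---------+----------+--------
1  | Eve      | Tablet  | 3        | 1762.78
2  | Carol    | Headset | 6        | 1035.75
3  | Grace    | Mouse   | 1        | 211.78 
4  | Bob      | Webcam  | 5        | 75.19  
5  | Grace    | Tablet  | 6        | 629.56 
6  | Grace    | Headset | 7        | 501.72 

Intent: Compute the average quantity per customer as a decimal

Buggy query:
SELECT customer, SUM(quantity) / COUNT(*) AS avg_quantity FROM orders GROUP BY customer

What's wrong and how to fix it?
Bug: Both operands are integers, so '/' performs integer division and truncates

Fix: Multiply by 1.0 (or CAST to REAL) to force floating-point division

Corrected query:
SELECT customer, SUM(quantity) * 1.0 / COUNT(*) AS avg_quantity FROM orders GROUP BY customer

Result:
customer | avg_quantity
---------+-------------
Bob      | 5           
Carol    | 6           
Eve      | 3           
Grace    | 4.666667    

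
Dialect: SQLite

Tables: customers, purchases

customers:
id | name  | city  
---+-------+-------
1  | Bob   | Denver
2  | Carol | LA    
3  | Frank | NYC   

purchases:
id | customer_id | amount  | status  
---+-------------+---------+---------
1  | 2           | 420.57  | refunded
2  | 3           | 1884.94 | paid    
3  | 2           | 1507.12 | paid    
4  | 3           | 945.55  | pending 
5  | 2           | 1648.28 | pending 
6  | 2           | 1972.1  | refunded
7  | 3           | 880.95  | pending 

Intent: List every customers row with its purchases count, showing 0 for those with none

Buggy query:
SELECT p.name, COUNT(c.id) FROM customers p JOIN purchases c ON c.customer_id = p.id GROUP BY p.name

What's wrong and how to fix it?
Bug: INNER JOIN drops customers rows that have no matching purchases rows

Fix: Use LEFT JOIN so parents without children still appear (COUNT(c.id) gives 0)

Corrected query:
SELECT p.name, COUNT(c.id) FROM customers p LEFT JOIN purchases c ON c.customer_id = p.id GROUP BY p.name

Result:
name  | COUNT(c.id)
------+------------
Bob   | 0          
Carol | 4          
Frank | 3          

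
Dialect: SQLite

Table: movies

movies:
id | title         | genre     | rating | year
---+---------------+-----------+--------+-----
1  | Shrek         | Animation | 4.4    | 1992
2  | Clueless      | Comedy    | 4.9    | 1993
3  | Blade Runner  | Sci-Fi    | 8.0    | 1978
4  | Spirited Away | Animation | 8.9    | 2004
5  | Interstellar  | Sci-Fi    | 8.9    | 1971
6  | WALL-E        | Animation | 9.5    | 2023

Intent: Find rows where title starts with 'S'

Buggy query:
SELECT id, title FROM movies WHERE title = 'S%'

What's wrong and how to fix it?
Bug: Wildcards only work with LIKE; '=' treats '%' as a literal character

Fix: Use LIKE for wildcard pattern matching

Corrected query:
SELECT id, title FROM movies WHERE title LIKE 'S%'

Result:
id | title        
---+--------------
1  | Shrek        
4  | Spirited Away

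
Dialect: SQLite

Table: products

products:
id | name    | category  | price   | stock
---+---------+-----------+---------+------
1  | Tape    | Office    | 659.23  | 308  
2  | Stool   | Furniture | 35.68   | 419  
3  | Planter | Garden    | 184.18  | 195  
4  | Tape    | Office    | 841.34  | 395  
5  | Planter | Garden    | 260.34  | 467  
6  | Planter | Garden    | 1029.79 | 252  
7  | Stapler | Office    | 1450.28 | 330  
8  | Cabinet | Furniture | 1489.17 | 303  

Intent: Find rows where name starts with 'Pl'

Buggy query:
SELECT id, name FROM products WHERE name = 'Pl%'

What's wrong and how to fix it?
Bug: Wildcards only work with LIKE; '=' treats '%' as a literal character

Fix: Replace '=' with LIKE so 'Pl%' is treated as a pattern

Corrected query:
SELECT id, name FROM products WHERE name LIKE 'Pl%'

Result:
id | name   
---+--------
3  | Planter
5  | Planter
6  | Planter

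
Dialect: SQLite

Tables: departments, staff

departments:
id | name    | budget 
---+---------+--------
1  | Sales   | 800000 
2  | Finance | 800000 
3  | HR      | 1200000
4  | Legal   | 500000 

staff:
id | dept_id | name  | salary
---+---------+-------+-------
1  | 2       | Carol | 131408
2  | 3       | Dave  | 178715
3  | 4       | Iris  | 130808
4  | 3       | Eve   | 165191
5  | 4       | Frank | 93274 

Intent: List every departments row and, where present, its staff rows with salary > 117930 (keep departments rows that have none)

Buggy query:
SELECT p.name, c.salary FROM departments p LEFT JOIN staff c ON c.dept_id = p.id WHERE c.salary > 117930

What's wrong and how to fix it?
Bug: A WHERE condition on the right-hand table after LEFT JOIN drops unmatched parents

Fix: Put 'c.salary > 117930' in the JOIN's ON clause instead of WHERE

Corrected query:
SELECT p.name, c.salary FROM departments p LEFT JOIN staff c ON c.dept_id = p.id AND c.salary > 117930

Result:
name    | salary
--------+-------
Sales   | NULL  
Finance | 131408
HR      | 165191
HR      | 178715
Legal   | 130808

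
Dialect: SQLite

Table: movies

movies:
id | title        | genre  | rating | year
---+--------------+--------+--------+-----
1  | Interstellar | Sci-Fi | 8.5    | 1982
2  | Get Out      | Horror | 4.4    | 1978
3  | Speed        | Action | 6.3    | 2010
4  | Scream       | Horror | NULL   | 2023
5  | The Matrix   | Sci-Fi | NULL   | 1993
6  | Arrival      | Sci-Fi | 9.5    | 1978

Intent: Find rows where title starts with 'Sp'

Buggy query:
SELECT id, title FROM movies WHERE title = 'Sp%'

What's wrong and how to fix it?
Bug: '=' compares the literal string including the % character; pattern matching needs LIKE

Fix: Use LIKE for wildcard pattern matching

Corrected query:
SELECT id, title FROM movies WHERE title LIKE 'Sp%'

Result:
id | title
---+------
3  | Speed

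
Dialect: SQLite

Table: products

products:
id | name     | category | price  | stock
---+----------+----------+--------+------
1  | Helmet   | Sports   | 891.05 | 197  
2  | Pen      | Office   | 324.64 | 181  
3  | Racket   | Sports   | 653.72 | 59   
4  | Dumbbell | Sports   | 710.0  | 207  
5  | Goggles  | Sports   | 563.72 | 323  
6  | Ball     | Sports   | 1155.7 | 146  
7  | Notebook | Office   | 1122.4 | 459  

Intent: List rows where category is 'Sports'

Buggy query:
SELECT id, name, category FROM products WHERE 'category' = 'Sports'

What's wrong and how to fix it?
Bug: 'category' in single quotes is a string literal, not the column; the comparison is literal-vs-literal and never true

Fix: Remove the quotes around the column name (or use double quotes for an identifier)

Corrected query:
SELECT id, name, category FROM products WHERE category = 'Sports'

Result:
id | name     | category
---+----------+---------
1  | Helmet   | Sports  
3  | Racket   | Sports  
4  | Dumbbell | Sports  
5  | Goggles  | Sports  
6  | Ball     | Sports  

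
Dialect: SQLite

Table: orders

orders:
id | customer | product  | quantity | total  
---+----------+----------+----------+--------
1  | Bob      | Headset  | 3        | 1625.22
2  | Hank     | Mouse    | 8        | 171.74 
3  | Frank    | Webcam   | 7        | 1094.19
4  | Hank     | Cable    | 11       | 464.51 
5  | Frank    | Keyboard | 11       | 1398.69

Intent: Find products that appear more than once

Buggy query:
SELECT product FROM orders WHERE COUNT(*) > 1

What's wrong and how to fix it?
Bug: WHERE can't reference COUNT(*); aggregates are computed after WHERE

Fix: Group first, then use HAVING for the count condition

Corrected query:
SELECT product FROM orders GROUP BY product HAVING COUNT(*) > 1

Result:
(no rows)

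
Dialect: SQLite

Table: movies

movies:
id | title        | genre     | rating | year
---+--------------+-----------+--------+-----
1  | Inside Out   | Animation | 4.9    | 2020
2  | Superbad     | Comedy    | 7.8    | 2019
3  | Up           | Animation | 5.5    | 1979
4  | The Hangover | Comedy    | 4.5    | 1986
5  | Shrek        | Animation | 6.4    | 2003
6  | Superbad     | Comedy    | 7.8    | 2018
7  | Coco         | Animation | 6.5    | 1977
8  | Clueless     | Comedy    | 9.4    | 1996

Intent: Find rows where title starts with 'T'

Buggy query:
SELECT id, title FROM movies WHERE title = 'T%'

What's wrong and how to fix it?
Bug: Wildcards only work with LIKE; '=' treats '%' as a literal character

Fix: Replace '=' with LIKE so 'T%' is treated as a pattern

Corrected query:
SELECT id, title FROM movies WHERE title LIKE 'T%'

Result:
id | title       
---+-------------
4  | The Hangover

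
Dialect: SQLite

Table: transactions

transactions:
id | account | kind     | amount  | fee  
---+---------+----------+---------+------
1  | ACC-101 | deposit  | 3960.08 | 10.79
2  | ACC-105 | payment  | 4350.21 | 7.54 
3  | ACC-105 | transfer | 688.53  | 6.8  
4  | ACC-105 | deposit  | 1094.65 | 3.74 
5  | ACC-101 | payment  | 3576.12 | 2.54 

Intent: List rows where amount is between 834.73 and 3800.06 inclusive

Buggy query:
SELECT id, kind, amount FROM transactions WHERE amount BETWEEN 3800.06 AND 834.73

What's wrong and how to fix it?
Bug: The bounds are reversed; BETWEEN a AND b requires a <= b to match anything

Fix: Write BETWEEN 834.73 AND 3800.06

Corrected query:
SELECT id, kind, amount FROM transactions WHERE amount BETWEEN 834.73 AND 3800.06

Result:
id | kind    | amount 
---+---------+--------
4  | deposit | 1094.65
5  | payment | 3576.12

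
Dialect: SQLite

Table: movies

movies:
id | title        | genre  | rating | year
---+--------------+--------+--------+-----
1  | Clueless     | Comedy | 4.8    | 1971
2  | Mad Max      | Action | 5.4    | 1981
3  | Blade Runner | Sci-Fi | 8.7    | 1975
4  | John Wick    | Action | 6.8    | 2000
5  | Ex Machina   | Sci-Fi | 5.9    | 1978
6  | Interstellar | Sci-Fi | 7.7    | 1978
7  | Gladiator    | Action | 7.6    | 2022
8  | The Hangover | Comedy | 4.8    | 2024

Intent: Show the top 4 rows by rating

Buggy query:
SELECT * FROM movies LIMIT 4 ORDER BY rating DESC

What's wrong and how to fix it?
Bug: LIMIT must come after ORDER BY

Fix: Swap the clauses: ORDER BY first, then LIMIT

Corrected query:
SELECT * FROM movies ORDER BY rating DESC LIMIT 4

Result:
id | title        | genre  | rating | year
---+--------------+--------+--------+-----
3  | Blade Runner | Sci-Fi | 8.7    | 1975
6  | Interstellar | Sci-Fi | 7.7    | 1978
7  | Gladiator    | Action | 7.6    | 2022
4  | John Wick    | Action | 6.8    | 2000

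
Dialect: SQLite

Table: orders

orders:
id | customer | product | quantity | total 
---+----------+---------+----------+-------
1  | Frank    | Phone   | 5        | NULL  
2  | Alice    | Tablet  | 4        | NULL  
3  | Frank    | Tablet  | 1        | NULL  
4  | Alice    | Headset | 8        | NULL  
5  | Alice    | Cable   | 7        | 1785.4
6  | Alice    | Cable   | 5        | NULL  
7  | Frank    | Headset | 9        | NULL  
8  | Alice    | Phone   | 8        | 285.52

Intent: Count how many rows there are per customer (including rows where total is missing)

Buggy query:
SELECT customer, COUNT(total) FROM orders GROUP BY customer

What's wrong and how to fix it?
Bug: COUNT(total) skips NULLs, so groups with missing total are undercounted

Fix: Use COUNT(*) to count all rows regardless of NULL

Corrected query:
SELECT customer, COUNT(*) FROM orders GROUP BY customer

Result:
customer | COUNT(*)
---------+---------
Alice    | 5       
Frank    | 3       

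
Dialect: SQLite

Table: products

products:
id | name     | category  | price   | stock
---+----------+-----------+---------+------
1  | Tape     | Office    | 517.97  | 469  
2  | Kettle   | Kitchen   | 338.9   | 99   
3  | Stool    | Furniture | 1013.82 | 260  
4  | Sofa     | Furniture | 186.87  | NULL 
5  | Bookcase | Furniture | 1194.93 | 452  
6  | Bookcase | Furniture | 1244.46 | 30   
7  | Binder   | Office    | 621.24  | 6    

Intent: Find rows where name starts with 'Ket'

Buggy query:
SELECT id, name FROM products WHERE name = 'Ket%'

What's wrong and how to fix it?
Bug: '=' compares the literal string including the % character; pattern matching needs LIKE

Fix: Replace '=' with LIKE so 'Ket%' is treated as a pattern

Corrected query:
SELECT id, name FROM products WHERE name LIKE 'Ket%'

Result:
id | name  
---+-------
2  | Kettle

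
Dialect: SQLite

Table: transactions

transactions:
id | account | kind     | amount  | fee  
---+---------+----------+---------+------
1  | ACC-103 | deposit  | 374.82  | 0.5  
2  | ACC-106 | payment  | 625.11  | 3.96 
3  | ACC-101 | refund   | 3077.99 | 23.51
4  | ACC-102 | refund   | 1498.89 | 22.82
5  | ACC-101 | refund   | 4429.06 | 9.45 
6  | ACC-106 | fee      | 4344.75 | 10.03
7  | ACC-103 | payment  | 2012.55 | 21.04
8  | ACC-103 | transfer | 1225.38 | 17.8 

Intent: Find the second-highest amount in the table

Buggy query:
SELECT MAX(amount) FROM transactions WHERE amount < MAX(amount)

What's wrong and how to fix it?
Bug: The inner MAX is an aggregate inside WHERE, which is not allowed

Fix: Compute the overall MAX in a subquery, then take MAX of rows below it

Corrected query:
SELECT MAX(amount) FROM transactions WHERE amount < (SELECT MAX(amount) FROM transactions)

Result:
MAX(amount)
-----------
4344.75    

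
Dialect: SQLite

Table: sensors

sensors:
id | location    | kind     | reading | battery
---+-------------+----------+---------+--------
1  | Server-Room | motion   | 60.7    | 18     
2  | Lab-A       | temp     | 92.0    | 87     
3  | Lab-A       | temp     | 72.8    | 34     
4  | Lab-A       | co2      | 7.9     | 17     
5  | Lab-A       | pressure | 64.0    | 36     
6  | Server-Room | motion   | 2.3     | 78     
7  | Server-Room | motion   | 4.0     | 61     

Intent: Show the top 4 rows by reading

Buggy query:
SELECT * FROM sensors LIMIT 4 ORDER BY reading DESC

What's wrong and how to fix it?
Bug: ORDER BY cannot follow LIMIT; LIMIT is the final clause

Fix: Swap the clauses: ORDER BY first, then LIMIT

Corrected query:
SELECT * FROM sensors ORDER BY reading DESC LIMIT 4

Result:
id | location    | kind     | reading | battery
---+-------------+----------+---------+--------
2  | Lab-A       | temp     | 92      | 87     
3  | Lab-A       | temp     | 72.8    | 34     
5  | Lab-A       | pressure | 64      | 36     
1  | Server-Room | motion   | 60.7    | 18     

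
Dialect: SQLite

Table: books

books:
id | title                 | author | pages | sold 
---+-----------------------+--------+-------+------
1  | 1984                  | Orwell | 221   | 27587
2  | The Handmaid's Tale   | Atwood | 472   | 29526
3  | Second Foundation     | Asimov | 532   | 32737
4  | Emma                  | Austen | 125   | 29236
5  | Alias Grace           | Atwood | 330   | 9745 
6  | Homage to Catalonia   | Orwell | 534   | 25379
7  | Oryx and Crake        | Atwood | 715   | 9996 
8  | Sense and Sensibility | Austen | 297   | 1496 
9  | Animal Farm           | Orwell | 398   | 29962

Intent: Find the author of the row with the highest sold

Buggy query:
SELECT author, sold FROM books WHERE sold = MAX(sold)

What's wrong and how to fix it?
Bug: WHERE is evaluated per row; an aggregate over the whole table isn't defined there

Fix: Use a subquery: WHERE sold = (SELECT MAX(sold) FROM books)

Corrected query:
SELECT author, sold FROM books WHERE sold = (SELECT MAX(sold) FROM books)

Result:
author | sold 
-------+------
Asimov | 32737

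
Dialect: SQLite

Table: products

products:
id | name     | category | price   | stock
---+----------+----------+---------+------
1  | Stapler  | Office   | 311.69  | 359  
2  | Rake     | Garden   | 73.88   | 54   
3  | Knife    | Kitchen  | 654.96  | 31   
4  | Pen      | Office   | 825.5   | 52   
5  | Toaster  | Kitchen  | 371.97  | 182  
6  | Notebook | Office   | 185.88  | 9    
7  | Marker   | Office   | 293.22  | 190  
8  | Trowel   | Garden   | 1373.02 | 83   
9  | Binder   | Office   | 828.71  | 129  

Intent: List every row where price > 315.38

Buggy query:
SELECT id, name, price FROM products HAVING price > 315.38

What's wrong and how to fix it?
Bug: HAVING filters the output of aggregation, but this query has no GROUP BY and no aggregate functions, so SQLite rejects it (HAVING clause on a non-aggregate query); the condition here is per row

Fix: Replace HAVING with WHERE since the condition applies to individual rows

Corrected query:
SELECT id, name, price FROM products WHERE price > 315.38

Result:
id | name    | price  
---+---------+--------
3  | Knife   | 654.96 
4  | Pen     | 825.5  
5  | Toaster | 371.97 
8  | Trowel  | 1373.02
9  | Binder  | 828.71 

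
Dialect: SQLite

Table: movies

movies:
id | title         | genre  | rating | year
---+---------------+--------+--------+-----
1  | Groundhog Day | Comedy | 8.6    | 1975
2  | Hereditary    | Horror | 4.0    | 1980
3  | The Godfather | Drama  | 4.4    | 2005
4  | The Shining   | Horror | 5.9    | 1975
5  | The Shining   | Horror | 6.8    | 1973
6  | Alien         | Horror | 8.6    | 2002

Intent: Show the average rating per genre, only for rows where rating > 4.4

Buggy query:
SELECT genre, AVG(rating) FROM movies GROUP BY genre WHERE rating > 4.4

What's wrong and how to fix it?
Bug: WHERE cannot follow GROUP BY

Fix: Move the WHERE clause before GROUP BY

Corrected query:
SELECT genre, AVG(rating) FROM movies WHERE rating > 4.4 GROUP BY genre

Result:
genre  | AVG(rating)
-------+------------
Comedy | 8.6        
Horror | 7.1        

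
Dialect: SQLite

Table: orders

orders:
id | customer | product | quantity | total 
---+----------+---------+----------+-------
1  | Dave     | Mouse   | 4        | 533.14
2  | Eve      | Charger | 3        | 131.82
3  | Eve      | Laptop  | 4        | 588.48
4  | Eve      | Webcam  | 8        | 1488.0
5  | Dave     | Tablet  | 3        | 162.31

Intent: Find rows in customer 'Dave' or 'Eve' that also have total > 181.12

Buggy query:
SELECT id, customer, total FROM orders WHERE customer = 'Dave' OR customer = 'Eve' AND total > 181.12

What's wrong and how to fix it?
Bug: AND binds tighter than OR, so this parses as customer = 'Dave' OR (customer = 'Eve' AND total > 181.12)

Fix: Group the OR with parentheses (or use IN), then AND the threshold

Corrected query:
SELECT id, customer, total FROM orders WHERE (customer = 'Dave' OR customer = 'Eve') AND total > 181.12

Result:
id | customer | total 
---+----------+-------
1  | Dave     | 533.14
3  | Eve      | 588.48
4  | Eve      | 1488  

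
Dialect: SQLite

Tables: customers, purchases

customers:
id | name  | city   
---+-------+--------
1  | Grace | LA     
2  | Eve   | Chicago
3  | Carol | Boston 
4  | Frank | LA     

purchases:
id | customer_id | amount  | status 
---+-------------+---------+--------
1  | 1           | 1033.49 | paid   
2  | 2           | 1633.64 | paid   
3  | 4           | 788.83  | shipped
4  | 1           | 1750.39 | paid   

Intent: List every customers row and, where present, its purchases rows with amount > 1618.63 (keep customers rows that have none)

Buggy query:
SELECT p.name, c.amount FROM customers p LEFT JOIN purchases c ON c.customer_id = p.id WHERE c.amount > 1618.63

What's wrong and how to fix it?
Bug: A WHERE condition on the right-hand table after LEFT JOIN drops unmatched parents

Fix: Move the right-table condition into the ON clause so unmatched parents are kept

Corrected query:
SELECT p.name, c.amount FROM customers p LEFT JOIN purchases c ON c.customer_id = p.id AND c.amount > 1618.63

Result:
name  | amount 
------+--------
Grace | 1750.39
Eve   | 1633.64
Carol | NULL   
Frank | NULL   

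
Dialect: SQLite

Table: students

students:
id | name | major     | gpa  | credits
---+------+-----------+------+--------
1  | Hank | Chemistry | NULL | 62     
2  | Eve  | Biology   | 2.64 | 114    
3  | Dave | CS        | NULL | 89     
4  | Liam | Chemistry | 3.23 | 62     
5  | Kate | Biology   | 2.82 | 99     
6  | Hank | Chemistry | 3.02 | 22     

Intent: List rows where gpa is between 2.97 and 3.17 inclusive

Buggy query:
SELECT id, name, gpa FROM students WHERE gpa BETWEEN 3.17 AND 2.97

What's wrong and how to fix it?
Bug: BETWEEN expects the lower bound first; with 3.17 AND 2.97 the range is empty

Fix: Swap the bounds so the smaller value comes first

Corrected query:
SELECT id, name, gpa FROM students WHERE gpa BETWEEN 2.97 AND 3.17

Result:
id | name | gpa 
---+------+-----
6  | Hank | 3.02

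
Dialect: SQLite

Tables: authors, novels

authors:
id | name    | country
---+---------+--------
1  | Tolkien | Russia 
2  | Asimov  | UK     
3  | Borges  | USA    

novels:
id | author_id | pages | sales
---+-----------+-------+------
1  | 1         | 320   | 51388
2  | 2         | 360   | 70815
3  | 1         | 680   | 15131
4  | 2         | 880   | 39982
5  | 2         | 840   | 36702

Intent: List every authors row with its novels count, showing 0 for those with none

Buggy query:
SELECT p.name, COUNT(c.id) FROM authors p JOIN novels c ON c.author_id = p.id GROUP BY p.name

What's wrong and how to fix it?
Bug: INNER JOIN drops authors rows that have no matching novels rows

Fix: Switch to LEFT JOIN to retain unmatched parent rows

Corrected query:
SELECT p.name, COUNT(c.id) FROM authors p LEFT JOIN novels c ON c.author_id = p.id GROUP BY p.name

Result:
name    | COUNT(c.id)
--------+------------
Asimov  | 3          
Borges  | 0          
Tolkien | 2          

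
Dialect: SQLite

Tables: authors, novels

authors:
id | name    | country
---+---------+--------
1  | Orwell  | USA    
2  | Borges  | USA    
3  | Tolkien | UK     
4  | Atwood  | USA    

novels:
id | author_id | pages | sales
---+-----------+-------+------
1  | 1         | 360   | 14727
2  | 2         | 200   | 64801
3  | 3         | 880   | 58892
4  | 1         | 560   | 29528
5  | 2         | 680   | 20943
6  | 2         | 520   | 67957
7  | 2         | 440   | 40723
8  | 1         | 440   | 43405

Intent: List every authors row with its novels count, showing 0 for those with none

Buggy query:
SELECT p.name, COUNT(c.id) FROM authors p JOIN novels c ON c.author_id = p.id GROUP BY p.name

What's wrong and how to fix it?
Bug: An inner join excludes parents with zero children

Fix: Use LEFT JOIN so parents without children still appear (COUNT(c.id) gives 0)

Corrected query:
SELECT p.name, COUNT(c.id) FROM authors p LEFT JOIN novels c ON c.author_id = p.id GROUP BY p.name

Result:
name    | COUNT(c.id)
--------+------------
Atwood  | 0          
Borges  | 4          
Orwell  | 3          
Tolkien | 1          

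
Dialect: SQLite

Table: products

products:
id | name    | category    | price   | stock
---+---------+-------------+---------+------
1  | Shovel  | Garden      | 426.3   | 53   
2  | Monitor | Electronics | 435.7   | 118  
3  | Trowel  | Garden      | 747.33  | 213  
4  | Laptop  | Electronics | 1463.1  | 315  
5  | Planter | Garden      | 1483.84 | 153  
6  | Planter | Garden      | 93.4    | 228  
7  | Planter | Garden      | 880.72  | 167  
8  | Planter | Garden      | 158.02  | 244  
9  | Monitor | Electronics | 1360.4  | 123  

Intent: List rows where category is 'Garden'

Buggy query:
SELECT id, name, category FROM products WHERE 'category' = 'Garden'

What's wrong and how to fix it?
Bug: Single quotes denote string literals in SQL; the column name is being compared as a constant string

Fix: Reference the column as category without single quotes

Corrected query:
SELECT id, name, category FROM products WHERE category = 'Garden'

Result:
id | name    | category
---+---------+---------
1  | Shovel  | Garden  
3  | Trowel  | Garden  
5  | Planter | Garden  
6  | Planter | Garden  
7  | Planter | Garden  
8  | Planter | Garden  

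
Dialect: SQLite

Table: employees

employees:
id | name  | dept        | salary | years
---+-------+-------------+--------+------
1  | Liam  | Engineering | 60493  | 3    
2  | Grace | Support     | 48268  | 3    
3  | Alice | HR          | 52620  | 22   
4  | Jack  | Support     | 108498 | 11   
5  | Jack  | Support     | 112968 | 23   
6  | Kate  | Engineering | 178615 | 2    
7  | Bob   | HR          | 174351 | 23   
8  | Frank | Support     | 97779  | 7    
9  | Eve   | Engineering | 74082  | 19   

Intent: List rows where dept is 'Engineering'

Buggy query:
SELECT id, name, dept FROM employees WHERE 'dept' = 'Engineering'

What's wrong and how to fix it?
Bug: 'dept' in single quotes is a string literal, not the column; the comparison is literal-vs-literal and never true

Fix: Reference the column as dept without single quotes

Corrected query:
SELECT id, name, dept FROM employees WHERE dept = 'Engineering'

Result:
id | name | dept       
---+------+------------
1  | Liam | Engineering
6  | Kate | Engineering
9  | Eve  | Engineering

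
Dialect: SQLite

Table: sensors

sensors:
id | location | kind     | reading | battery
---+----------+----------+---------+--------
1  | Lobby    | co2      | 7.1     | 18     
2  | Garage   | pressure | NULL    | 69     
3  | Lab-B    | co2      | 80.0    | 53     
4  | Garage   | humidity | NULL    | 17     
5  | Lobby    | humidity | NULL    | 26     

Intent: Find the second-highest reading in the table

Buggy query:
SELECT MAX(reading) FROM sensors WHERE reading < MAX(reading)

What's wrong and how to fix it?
Bug: MAX(reading) on the right of the comparison is an aggregate-in-WHERE error

Fix: Compute the overall MAX in a subquery, then take MAX of rows below it

Corrected query:
SELECT MAX(reading) FROM sensors WHERE reading < (SELECT MAX(reading) FROM sensors)

Result:
MAX(reading)
------------
7.1         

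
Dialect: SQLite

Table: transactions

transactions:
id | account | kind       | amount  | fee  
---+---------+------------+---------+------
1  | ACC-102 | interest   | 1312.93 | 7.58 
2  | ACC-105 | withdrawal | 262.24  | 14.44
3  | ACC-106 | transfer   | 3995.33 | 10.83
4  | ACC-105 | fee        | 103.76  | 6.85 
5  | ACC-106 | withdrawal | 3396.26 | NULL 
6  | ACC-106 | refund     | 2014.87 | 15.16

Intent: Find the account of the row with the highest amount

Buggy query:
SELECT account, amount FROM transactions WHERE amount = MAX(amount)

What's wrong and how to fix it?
Bug: WHERE is evaluated per row; an aggregate over the whole table isn't defined there

Fix: Wrap MAX in a scalar subquery so WHERE compares against a single value

Corrected query:
SELECT account, amount FROM transactions WHERE amount = (SELECT MAX(amount) FROM transactions)

Result:
account | amount 
--------+--------
ACC-106 | 3995.33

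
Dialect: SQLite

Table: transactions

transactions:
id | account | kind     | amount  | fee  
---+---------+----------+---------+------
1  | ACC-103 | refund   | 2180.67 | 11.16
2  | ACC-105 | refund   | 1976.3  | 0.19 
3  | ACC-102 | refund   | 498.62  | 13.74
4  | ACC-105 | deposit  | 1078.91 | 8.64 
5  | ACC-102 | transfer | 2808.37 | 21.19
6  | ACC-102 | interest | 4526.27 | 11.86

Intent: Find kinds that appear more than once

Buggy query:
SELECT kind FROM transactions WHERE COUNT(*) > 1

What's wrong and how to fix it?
Bug: COUNT(*) is an aggregate and cannot be used in WHERE

Fix: GROUP BY kind, then filter groups with HAVING COUNT(*) > 1

Corrected query:
SELECT kind FROM transactions GROUP BY kind HAVING COUNT(*) > 1

Result:
kind  
------
refund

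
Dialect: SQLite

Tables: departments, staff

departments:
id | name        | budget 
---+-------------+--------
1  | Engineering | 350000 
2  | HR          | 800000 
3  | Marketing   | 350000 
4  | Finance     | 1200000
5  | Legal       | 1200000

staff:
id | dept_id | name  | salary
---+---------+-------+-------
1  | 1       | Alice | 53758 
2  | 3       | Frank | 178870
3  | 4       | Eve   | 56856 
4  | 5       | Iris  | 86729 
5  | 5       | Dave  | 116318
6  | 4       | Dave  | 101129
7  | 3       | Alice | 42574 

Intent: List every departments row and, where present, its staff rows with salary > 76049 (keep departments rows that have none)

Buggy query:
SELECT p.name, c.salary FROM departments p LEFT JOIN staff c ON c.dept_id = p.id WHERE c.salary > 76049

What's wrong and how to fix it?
Bug: A WHERE condition on the right-hand table after LEFT JOIN drops unmatched parents

Fix: Move the right-table condition into the ON clause so unmatched parents are kept

Corrected query:
SELECT p.name, c.salary FROM departments p LEFT JOIN staff c ON c.dept_id = p.id AND c.salary > 76049

Result:
name        | salary
------------+-------
Engineering | NULL  
HR          | NULL  
Marketing   | 178870
Finance     | 101129
Legal       | 86729 
Legal       | 116318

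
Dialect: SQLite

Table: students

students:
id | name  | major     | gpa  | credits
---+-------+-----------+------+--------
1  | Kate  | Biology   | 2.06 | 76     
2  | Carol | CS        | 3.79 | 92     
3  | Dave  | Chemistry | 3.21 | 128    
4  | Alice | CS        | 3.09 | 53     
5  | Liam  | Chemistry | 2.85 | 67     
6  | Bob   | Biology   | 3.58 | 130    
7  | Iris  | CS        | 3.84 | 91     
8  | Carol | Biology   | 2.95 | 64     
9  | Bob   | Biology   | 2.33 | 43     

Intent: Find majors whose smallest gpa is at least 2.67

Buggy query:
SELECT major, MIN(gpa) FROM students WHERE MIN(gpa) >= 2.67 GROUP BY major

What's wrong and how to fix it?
Bug: Aggregates like MIN are computed per group after WHERE runs

Fix: Use HAVING for the per-group MIN condition

Corrected query:
SELECT major, MIN(gpa) FROM students GROUP BY major HAVING MIN(gpa) >= 2.67

Result:
major     | MIN(gpa)
----------+---------
CS        | 3.09    
Chemistry | 2.85    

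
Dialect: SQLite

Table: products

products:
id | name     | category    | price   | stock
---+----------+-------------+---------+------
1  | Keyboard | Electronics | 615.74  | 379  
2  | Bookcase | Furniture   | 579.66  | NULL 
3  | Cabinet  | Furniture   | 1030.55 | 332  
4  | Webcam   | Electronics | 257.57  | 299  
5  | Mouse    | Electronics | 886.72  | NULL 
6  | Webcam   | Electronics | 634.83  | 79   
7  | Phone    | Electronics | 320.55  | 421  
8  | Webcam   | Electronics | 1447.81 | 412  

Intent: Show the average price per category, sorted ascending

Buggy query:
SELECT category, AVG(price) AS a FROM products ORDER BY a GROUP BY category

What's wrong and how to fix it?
Bug: GROUP BY must precede ORDER BY

Fix: Move ORDER BY to the end, after GROUP BY

Corrected query:
SELECT category, AVG(price) AS a FROM products GROUP BY category ORDER BY a

Result:
category    | a      
------------+--------
Electronics | 693.87 
Furniture   | 805.105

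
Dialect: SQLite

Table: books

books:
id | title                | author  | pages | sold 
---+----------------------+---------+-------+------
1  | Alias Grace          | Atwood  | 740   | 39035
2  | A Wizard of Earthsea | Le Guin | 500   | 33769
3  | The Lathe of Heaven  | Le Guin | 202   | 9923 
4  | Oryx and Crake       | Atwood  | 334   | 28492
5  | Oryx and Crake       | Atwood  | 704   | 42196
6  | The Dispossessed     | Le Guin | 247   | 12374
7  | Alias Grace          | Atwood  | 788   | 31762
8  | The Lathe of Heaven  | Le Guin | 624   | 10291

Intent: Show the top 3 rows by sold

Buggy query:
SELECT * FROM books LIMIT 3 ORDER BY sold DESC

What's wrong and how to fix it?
Bug: ORDER BY cannot follow LIMIT; LIMIT is the final clause

Fix: Swap the clauses: ORDER BY first, then LIMIT

Corrected query:
SELECT * FROM books ORDER BY sold DESC LIMIT 3

Result:
id | title                | author  | pages | sold 
---+----------------------+---------+-------+------
5  | Oryx and Crake       | Atwood  | 704   | 42196
1  | Alias Grace          | Atwood  | 740   | 39035
2  | A Wizard of Earthsea | Le Guin | 500   | 33769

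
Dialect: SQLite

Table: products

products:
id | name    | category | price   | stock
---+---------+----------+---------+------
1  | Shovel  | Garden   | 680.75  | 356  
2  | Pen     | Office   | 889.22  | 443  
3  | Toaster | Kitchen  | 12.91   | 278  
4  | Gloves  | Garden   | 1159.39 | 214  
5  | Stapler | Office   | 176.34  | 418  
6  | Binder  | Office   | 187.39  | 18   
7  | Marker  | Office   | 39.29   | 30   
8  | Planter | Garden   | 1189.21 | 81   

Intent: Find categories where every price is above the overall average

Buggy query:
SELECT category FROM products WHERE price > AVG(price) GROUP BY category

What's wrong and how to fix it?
Bug: WHERE evaluates per row before aggregation, so AVG() is unavailable

Fix: Compute the overall average in a scalar subquery and compare each group's MIN against it in HAVING

Corrected query:
SELECT category FROM products GROUP BY category HAVING MIN(price) > (SELECT AVG(price) FROM products)

Result:
category
--------
Garden  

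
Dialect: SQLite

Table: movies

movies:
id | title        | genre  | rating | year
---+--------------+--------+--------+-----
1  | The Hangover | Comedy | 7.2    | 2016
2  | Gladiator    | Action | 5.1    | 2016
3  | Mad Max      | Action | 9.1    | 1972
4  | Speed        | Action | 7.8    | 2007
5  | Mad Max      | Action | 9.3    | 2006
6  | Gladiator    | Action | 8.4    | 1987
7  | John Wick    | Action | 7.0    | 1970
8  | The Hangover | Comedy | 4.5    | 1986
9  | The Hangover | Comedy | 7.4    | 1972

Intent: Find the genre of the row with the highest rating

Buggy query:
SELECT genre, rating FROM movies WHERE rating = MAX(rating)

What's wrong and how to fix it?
Bug: WHERE is evaluated per row; an aggregate over the whole table isn't defined there

Fix: Wrap MAX in a scalar subquery so WHERE compares against a single value

Corrected query:
SELECT genre, rating FROM movies WHERE rating = (SELECT MAX(rating) FROM movies)

Result:
genre  | rating
-------+-------
Action | 9.3   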